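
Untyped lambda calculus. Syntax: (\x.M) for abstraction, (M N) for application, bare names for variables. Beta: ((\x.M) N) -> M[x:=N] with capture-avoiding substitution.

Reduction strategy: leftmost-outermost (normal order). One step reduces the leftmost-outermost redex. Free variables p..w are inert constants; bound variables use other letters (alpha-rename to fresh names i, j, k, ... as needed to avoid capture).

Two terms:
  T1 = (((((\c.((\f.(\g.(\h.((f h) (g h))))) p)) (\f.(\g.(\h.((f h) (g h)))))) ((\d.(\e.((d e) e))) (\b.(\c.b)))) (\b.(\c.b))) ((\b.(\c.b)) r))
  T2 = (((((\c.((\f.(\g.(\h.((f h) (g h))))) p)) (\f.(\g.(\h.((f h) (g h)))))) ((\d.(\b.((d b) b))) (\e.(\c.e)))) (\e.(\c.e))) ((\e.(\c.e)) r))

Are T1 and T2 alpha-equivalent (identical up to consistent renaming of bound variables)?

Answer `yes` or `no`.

Term 1: (((((\c.((\f.(\g.(\h.((f h) (g h))))) p)) (\f.(\g.(\h.((f h) (g h)))))) ((\d.(\e.((d e) e))) (\b.(\c.b)))) (\b.(\c.b))) ((\b.(\c.b)) r))
Term 2: (((((\c.((\f.(\g.(\h.((f h) (g h))))) p)) (\f.(\g.(\h.((f h) (g h)))))) ((\d.(\b.((d b) b))) (\e.(\c.e)))) (\e.(\c.e))) ((\e.(\c.e)) r))
Alpha-equivalence: compare structure up to binder renaming.
Result: True

Answer: yes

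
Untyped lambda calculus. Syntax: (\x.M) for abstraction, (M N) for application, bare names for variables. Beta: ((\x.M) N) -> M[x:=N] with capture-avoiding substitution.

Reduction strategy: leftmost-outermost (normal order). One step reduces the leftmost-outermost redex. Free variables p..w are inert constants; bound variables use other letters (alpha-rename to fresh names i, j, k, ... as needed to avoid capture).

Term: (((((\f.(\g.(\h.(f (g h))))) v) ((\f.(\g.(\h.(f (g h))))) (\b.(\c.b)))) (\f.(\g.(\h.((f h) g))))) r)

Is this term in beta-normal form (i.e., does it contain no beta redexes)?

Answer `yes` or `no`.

Term: (((((\f.(\g.(\h.(f (g h))))) v) ((\f.(\g.(\h.(f (g h))))) (\b.(\c.b)))) (\f.(\g.(\h.((f h) g))))) r)
Found 2 beta redex(es).

Answer: no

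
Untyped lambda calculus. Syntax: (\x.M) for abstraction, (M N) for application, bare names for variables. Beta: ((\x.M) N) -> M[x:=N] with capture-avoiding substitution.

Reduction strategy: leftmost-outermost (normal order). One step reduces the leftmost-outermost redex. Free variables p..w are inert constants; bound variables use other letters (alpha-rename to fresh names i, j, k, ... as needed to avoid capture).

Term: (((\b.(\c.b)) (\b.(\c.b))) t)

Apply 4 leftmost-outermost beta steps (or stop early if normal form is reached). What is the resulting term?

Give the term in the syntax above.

Answer: (\b.(\c.b))

Derivation:
Step 0: (((\b.(\c.b)) (\b.(\c.b))) t)
Step 1: ((\c.(\b.(\c.b))) t)
Step 2: (\b.(\c.b))
Step 3: (normal form reached)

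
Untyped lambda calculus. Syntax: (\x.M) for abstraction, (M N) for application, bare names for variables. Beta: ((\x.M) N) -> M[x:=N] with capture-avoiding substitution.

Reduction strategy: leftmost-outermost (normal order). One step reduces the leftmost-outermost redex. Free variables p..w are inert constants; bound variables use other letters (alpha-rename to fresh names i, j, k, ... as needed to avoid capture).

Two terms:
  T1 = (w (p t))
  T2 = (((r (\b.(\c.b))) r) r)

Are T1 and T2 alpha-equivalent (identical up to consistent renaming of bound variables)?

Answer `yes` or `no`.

Answer: no

Derivation:
Term 1: (w (p t))
Term 2: (((r (\b.(\c.b))) r) r)
Alpha-equivalence: compare structure up to binder renaming.
Result: False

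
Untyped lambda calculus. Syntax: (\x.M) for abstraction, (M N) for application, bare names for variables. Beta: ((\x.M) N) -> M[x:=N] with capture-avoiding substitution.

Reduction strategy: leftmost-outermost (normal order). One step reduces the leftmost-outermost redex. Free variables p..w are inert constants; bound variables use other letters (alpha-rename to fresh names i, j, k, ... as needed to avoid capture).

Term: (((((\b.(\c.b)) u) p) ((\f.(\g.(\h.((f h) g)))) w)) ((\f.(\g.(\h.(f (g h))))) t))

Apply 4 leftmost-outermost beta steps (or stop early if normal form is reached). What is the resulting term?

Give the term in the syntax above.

Step 0: (((((\b.(\c.b)) u) p) ((\f.(\g.(\h.((f h) g)))) w)) ((\f.(\g.(\h.(f (g h))))) t))
Step 1: ((((\c.u) p) ((\f.(\g.(\h.((f h) g)))) w)) ((\f.(\g.(\h.(f (g h))))) t))
Step 2: ((u ((\f.(\g.(\h.((f h) g)))) w)) ((\f.(\g.(\h.(f (g h))))) t))
Step 3: ((u (\g.(\h.((w h) g)))) ((\f.(\g.(\h.(f (g h))))) t))
Step 4: ((u (\g.(\h.((w h) g)))) (\g.(\h.(t (g h)))))

Answer: ((u (\g.(\h.((w h) g)))) (\g.(\h.(t (g h)))))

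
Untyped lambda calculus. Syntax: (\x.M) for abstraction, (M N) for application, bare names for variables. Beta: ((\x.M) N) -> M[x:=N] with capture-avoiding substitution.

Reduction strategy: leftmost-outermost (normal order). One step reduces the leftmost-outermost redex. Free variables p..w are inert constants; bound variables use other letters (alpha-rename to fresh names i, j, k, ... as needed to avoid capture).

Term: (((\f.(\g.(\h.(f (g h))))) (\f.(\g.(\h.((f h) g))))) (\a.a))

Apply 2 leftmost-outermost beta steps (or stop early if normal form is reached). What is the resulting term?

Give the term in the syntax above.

Step 0: (((\f.(\g.(\h.(f (g h))))) (\f.(\g.(\h.((f h) g))))) (\a.a))
Step 1: ((\g.(\h.((\f.(\g.(\h.((f h) g)))) (g h)))) (\a.a))
Step 2: (\h.((\f.(\g.(\h.((f h) g)))) ((\a.a) h)))

Answer: (\h.((\f.(\g.(\h.((f h) g)))) ((\a.a) h)))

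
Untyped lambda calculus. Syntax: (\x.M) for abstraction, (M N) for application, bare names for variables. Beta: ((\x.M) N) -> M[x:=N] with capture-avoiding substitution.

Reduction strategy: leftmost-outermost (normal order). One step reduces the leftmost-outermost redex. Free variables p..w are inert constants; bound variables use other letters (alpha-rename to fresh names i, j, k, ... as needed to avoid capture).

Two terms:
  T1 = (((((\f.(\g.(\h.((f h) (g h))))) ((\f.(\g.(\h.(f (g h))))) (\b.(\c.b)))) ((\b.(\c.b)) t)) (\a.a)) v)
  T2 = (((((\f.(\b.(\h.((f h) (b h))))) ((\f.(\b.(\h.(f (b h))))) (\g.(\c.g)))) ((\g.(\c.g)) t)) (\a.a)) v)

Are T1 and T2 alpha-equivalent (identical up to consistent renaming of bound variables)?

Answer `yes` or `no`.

Answer: yes

Derivation:
Term 1: (((((\f.(\g.(\h.((f h) (g h))))) ((\f.(\g.(\h.(f (g h))))) (\b.(\c.b)))) ((\b.(\c.b)) t)) (\a.a)) v)
Term 2: (((((\f.(\b.(\h.((f h) (b h))))) ((\f.(\b.(\h.(f (b h))))) (\g.(\c.g)))) ((\g.(\c.g)) t)) (\a.a)) v)
Alpha-equivalence: compare structure up to binder renaming.
Result: True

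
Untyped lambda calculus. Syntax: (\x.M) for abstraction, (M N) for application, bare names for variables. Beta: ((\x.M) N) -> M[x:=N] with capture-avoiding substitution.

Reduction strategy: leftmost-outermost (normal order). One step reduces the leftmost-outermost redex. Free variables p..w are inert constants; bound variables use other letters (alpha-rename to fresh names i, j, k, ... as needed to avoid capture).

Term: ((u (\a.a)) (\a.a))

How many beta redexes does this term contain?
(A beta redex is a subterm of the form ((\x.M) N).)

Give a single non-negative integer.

Answer: 0

Derivation:
Term: ((u (\a.a)) (\a.a))
  (no redexes)
Total redexes: 0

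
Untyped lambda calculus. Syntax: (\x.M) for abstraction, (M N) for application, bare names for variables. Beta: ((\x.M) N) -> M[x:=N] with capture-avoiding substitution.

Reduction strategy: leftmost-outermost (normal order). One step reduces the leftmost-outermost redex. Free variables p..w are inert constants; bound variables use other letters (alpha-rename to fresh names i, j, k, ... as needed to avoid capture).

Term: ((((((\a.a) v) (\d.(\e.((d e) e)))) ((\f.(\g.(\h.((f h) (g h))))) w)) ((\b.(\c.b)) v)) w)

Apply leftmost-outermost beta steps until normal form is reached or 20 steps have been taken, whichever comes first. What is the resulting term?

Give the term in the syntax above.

Answer: ((((v (\d.(\e.((d e) e)))) (\g.(\h.((w h) (g h))))) (\c.v)) w)

Derivation:
Step 0: ((((((\a.a) v) (\d.(\e.((d e) e)))) ((\f.(\g.(\h.((f h) (g h))))) w)) ((\b.(\c.b)) v)) w)
Step 1: ((((v (\d.(\e.((d e) e)))) ((\f.(\g.(\h.((f h) (g h))))) w)) ((\b.(\c.b)) v)) w)
Step 2: ((((v (\d.(\e.((d e) e)))) (\g.(\h.((w h) (g h))))) ((\b.(\c.b)) v)) w)
Step 3: ((((v (\d.(\e.((d e) e)))) (\g.(\h.((w h) (g h))))) (\c.v)) w)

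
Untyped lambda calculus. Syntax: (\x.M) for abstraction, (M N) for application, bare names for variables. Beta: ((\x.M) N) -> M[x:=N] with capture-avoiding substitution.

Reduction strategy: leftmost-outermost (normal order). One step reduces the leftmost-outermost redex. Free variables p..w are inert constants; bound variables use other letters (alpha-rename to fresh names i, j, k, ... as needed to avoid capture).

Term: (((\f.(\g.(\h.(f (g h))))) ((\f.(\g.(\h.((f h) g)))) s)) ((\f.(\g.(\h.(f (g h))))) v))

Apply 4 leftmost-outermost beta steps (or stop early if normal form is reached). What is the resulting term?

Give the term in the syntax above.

Step 0: (((\f.(\g.(\h.(f (g h))))) ((\f.(\g.(\h.((f h) g)))) s)) ((\f.(\g.(\h.(f (g h))))) v))
Step 1: ((\g.(\h.(((\f.(\g.(\h.((f h) g)))) s) (g h)))) ((\f.(\g.(\h.(f (g h))))) v))
Step 2: (\h.(((\f.(\g.(\h.((f h) g)))) s) (((\f.(\g.(\h.(f (g h))))) v) h)))
Step 3: (\h.((\g.(\h.((s h) g))) (((\f.(\g.(\h.(f (g h))))) v) h)))
Step 4: (\h.(\i.((s i) (((\f.(\g.(\h.(f (g h))))) v) h))))

Answer: (\h.(\i.((s i) (((\f.(\g.(\h.(f (g h))))) v) h))))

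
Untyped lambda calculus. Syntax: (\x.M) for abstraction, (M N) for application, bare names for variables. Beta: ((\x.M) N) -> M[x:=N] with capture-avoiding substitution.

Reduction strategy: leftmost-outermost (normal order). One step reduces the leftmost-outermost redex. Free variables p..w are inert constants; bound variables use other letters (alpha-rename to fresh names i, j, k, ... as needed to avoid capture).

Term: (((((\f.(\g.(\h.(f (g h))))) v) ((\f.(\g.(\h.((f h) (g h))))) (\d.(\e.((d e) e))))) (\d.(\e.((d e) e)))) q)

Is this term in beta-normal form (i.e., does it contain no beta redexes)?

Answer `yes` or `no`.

Term: (((((\f.(\g.(\h.(f (g h))))) v) ((\f.(\g.(\h.((f h) (g h))))) (\d.(\e.((d e) e))))) (\d.(\e.((d e) e)))) q)
Found 2 beta redex(es).

Answer: no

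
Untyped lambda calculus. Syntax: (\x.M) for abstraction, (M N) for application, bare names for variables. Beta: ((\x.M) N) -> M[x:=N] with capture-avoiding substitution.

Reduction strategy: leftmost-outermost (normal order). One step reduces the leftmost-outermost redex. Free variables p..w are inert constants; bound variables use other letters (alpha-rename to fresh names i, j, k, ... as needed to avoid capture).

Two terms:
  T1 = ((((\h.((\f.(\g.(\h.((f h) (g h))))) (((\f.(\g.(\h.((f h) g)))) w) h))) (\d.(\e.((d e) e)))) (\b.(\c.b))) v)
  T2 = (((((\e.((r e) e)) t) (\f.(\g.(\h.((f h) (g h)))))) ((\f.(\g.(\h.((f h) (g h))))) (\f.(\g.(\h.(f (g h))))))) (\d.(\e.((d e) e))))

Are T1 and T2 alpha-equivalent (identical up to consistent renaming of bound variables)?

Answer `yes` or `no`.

Term 1: ((((\h.((\f.(\g.(\h.((f h) (g h))))) (((\f.(\g.(\h.((f h) g)))) w) h))) (\d.(\e.((d e) e)))) (\b.(\c.b))) v)
Term 2: (((((\e.((r e) e)) t) (\f.(\g.(\h.((f h) (g h)))))) ((\f.(\g.(\h.((f h) (g h))))) (\f.(\g.(\h.(f (g h))))))) (\d.(\e.((d e) e))))
Alpha-equivalence: compare structure up to binder renaming.
Result: False

Answer: no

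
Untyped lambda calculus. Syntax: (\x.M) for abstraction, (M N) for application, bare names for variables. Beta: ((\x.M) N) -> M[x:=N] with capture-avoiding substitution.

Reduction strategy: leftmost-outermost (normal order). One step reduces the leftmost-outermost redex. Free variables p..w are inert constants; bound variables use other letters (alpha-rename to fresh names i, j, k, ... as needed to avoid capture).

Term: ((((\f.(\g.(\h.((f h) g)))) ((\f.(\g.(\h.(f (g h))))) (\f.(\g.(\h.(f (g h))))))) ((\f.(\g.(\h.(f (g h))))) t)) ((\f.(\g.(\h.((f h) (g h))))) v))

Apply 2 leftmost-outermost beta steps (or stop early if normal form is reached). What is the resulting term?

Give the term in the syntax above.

Answer: ((\h.((((\f.(\g.(\h.(f (g h))))) (\f.(\g.(\h.(f (g h)))))) h) ((\f.(\g.(\h.(f (g h))))) t))) ((\f.(\g.(\h.((f h) (g h))))) v))

Derivation:
Step 0: ((((\f.(\g.(\h.((f h) g)))) ((\f.(\g.(\h.(f (g h))))) (\f.(\g.(\h.(f (g h))))))) ((\f.(\g.(\h.(f (g h))))) t)) ((\f.(\g.(\h.((f h) (g h))))) v))
Step 1: (((\g.(\h.((((\f.(\g.(\h.(f (g h))))) (\f.(\g.(\h.(f (g h)))))) h) g))) ((\f.(\g.(\h.(f (g h))))) t)) ((\f.(\g.(\h.((f h) (g h))))) v))
Step 2: ((\h.((((\f.(\g.(\h.(f (g h))))) (\f.(\g.(\h.(f (g h)))))) h) ((\f.(\g.(\h.(f (g h))))) t))) ((\f.(\g.(\h.((f h) (g h))))) v))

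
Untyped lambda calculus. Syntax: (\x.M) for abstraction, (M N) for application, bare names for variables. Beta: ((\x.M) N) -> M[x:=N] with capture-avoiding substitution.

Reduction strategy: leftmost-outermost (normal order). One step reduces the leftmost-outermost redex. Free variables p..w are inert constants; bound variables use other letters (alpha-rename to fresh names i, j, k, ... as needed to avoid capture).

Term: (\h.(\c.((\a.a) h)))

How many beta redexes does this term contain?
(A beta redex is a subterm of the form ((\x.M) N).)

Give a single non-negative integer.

Answer: 1

Derivation:
Term: (\h.(\c.((\a.a) h)))
  Redex: ((\a.a) h)
Total redexes: 1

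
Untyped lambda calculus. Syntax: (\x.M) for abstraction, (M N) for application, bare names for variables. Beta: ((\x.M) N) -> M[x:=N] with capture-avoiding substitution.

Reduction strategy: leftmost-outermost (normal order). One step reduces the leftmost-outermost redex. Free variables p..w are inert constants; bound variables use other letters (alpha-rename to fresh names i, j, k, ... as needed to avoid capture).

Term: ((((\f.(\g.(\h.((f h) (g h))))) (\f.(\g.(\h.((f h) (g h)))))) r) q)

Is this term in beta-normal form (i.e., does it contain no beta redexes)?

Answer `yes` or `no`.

Term: ((((\f.(\g.(\h.((f h) (g h))))) (\f.(\g.(\h.((f h) (g h)))))) r) q)
Found 1 beta redex(es).

Answer: no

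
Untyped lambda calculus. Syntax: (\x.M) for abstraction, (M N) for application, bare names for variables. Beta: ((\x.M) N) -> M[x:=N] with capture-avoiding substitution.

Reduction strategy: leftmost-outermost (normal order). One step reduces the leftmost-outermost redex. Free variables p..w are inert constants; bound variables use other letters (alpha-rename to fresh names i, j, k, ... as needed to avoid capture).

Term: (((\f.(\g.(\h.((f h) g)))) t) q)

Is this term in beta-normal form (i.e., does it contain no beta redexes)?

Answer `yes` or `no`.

Term: (((\f.(\g.(\h.((f h) g)))) t) q)
Found 1 beta redex(es).

Answer: no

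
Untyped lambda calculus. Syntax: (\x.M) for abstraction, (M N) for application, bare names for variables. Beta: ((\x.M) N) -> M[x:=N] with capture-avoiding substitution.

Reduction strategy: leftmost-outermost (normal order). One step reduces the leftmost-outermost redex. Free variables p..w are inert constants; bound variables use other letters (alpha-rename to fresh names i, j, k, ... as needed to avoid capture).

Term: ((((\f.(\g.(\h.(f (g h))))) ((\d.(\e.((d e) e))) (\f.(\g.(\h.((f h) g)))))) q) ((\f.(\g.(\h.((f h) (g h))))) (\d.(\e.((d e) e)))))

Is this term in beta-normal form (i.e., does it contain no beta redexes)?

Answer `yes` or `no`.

Term: ((((\f.(\g.(\h.(f (g h))))) ((\d.(\e.((d e) e))) (\f.(\g.(\h.((f h) g)))))) q) ((\f.(\g.(\h.((f h) (g h))))) (\d.(\e.((d e) e)))))
Found 3 beta redex(es).

Answer: no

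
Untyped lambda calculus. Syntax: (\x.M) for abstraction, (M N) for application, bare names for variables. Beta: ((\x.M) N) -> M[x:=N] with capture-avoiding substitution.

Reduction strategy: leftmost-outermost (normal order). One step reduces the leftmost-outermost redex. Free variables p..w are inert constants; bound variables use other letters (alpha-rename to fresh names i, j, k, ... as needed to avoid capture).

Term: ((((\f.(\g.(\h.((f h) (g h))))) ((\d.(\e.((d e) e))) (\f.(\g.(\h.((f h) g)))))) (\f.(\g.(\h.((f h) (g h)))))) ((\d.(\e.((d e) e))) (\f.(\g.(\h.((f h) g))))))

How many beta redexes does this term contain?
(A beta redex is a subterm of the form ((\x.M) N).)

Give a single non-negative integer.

Term: ((((\f.(\g.(\h.((f h) (g h))))) ((\d.(\e.((d e) e))) (\f.(\g.(\h.((f h) g)))))) (\f.(\g.(\h.((f h) (g h)))))) ((\d.(\e.((d e) e))) (\f.(\g.(\h.((f h) g))))))
  Redex: ((\f.(\g.(\h.((f h) (g h))))) ((\d.(\e.((d e) e))) (\f.(\g.(\h.((f h) g))))))
  Redex: ((\d.(\e.((d e) e))) (\f.(\g.(\h.((f h) g)))))
  Redex: ((\d.(\e.((d e) e))) (\f.(\g.(\h.((f h) g)))))
Total redexes: 3

Answer: 3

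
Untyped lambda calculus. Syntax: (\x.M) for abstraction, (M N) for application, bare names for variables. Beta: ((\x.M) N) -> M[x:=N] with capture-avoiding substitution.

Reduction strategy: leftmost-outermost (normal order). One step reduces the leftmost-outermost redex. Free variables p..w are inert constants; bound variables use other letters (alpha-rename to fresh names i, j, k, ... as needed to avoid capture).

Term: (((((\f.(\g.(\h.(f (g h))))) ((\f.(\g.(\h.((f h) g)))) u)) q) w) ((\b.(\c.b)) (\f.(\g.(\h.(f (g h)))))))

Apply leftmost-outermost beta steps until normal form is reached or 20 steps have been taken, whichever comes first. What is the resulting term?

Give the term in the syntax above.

Answer: ((u (\c.(\f.(\g.(\h.(f (g h))))))) (q w))

Derivation:
Step 0: (((((\f.(\g.(\h.(f (g h))))) ((\f.(\g.(\h.((f h) g)))) u)) q) w) ((\b.(\c.b)) (\f.(\g.(\h.(f (g h)))))))
Step 1: ((((\g.(\h.(((\f.(\g.(\h.((f h) g)))) u) (g h)))) q) w) ((\b.(\c.b)) (\f.(\g.(\h.(f (g h)))))))
Step 2: (((\h.(((\f.(\g.(\h.((f h) g)))) u) (q h))) w) ((\b.(\c.b)) (\f.(\g.(\h.(f (g h)))))))
Step 3: ((((\f.(\g.(\h.((f h) g)))) u) (q w)) ((\b.(\c.b)) (\f.(\g.(\h.(f (g h)))))))
Step 4: (((\g.(\h.((u h) g))) (q w)) ((\b.(\c.b)) (\f.(\g.(\h.(f (g h)))))))
Step 5: ((\h.((u h) (q w))) ((\b.(\c.b)) (\f.(\g.(\h.(f (g h)))))))
Step 6: ((u ((\b.(\c.b)) (\f.(\g.(\h.(f (g h))))))) (q w))
Step 7: ((u (\c.(\f.(\g.(\h.(f (g h))))))) (q w))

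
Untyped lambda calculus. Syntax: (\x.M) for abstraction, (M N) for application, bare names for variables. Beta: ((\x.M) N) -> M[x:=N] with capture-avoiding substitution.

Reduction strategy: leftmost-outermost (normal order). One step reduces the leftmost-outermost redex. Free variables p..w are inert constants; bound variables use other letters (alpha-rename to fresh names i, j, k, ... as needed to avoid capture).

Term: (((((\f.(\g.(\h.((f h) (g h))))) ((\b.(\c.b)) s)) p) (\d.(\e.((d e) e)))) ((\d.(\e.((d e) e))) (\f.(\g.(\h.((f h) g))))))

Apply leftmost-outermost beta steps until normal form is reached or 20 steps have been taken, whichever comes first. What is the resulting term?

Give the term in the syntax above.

Step 0: (((((\f.(\g.(\h.((f h) (g h))))) ((\b.(\c.b)) s)) p) (\d.(\e.((d e) e)))) ((\d.(\e.((d e) e))) (\f.(\g.(\h.((f h) g))))))
Step 1: ((((\g.(\h.((((\b.(\c.b)) s) h) (g h)))) p) (\d.(\e.((d e) e)))) ((\d.(\e.((d e) e))) (\f.(\g.(\h.((f h) g))))))
Step 2: (((\h.((((\b.(\c.b)) s) h) (p h))) (\d.(\e.((d e) e)))) ((\d.(\e.((d e) e))) (\f.(\g.(\h.((f h) g))))))
Step 3: (((((\b.(\c.b)) s) (\d.(\e.((d e) e)))) (p (\d.(\e.((d e) e))))) ((\d.(\e.((d e) e))) (\f.(\g.(\h.((f h) g))))))
Step 4: ((((\c.s) (\d.(\e.((d e) e)))) (p (\d.(\e.((d e) e))))) ((\d.(\e.((d e) e))) (\f.(\g.(\h.((f h) g))))))
Step 5: ((s (p (\d.(\e.((d e) e))))) ((\d.(\e.((d e) e))) (\f.(\g.(\h.((f h) g))))))
Step 6: ((s (p (\d.(\e.((d e) e))))) (\e.(((\f.(\g.(\h.((f h) g)))) e) e)))
Step 7: ((s (p (\d.(\e.((d e) e))))) (\e.((\g.(\h.((e h) g))) e)))
Step 8: ((s (p (\d.(\e.((d e) e))))) (\e.(\h.((e h) e))))

Answer: ((s (p (\d.(\e.((d e) e))))) (\e.(\h.((e h) e))))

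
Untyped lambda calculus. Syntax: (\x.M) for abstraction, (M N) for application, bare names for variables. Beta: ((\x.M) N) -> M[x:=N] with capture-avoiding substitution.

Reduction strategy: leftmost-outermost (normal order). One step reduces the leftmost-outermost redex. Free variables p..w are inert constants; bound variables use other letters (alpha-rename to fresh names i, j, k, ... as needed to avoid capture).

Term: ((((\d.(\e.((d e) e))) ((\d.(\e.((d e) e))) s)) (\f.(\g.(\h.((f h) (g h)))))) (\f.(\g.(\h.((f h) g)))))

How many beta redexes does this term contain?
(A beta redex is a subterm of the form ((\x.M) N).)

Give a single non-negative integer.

Answer: 2

Derivation:
Term: ((((\d.(\e.((d e) e))) ((\d.(\e.((d e) e))) s)) (\f.(\g.(\h.((f h) (g h)))))) (\f.(\g.(\h.((f h) g)))))
  Redex: ((\d.(\e.((d e) e))) ((\d.(\e.((d e) e))) s))
  Redex: ((\d.(\e.((d e) e))) s)
Total redexes: 2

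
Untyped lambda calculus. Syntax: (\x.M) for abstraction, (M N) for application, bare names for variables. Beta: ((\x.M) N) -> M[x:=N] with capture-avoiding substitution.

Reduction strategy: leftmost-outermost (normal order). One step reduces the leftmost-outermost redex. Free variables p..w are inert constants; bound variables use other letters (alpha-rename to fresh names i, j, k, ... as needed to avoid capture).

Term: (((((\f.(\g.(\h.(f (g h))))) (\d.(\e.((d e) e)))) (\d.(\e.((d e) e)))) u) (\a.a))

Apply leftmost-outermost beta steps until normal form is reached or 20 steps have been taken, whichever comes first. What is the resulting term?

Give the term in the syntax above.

Step 0: (((((\f.(\g.(\h.(f (g h))))) (\d.(\e.((d e) e)))) (\d.(\e.((d e) e)))) u) (\a.a))
Step 1: ((((\g.(\h.((\d.(\e.((d e) e))) (g h)))) (\d.(\e.((d e) e)))) u) (\a.a))
Step 2: (((\h.((\d.(\e.((d e) e))) ((\d.(\e.((d e) e))) h))) u) (\a.a))
Step 3: (((\d.(\e.((d e) e))) ((\d.(\e.((d e) e))) u)) (\a.a))
Step 4: ((\e.((((\d.(\e.((d e) e))) u) e) e)) (\a.a))
Step 5: ((((\d.(\e.((d e) e))) u) (\a.a)) (\a.a))
Step 6: (((\e.((u e) e)) (\a.a)) (\a.a))
Step 7: (((u (\a.a)) (\a.a)) (\a.a))

Answer: (((u (\a.a)) (\a.a)) (\a.a))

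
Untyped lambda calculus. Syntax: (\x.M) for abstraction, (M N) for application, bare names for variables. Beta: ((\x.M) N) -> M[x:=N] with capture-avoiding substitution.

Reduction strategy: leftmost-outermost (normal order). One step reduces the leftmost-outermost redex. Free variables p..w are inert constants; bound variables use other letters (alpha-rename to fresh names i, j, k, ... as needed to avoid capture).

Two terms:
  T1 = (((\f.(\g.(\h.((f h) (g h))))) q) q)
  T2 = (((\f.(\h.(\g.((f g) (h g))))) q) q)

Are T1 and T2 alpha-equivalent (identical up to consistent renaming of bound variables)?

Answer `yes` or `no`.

Term 1: (((\f.(\g.(\h.((f h) (g h))))) q) q)
Term 2: (((\f.(\h.(\g.((f g) (h g))))) q) q)
Alpha-equivalence: compare structure up to binder renaming.
Result: True

Answer: yes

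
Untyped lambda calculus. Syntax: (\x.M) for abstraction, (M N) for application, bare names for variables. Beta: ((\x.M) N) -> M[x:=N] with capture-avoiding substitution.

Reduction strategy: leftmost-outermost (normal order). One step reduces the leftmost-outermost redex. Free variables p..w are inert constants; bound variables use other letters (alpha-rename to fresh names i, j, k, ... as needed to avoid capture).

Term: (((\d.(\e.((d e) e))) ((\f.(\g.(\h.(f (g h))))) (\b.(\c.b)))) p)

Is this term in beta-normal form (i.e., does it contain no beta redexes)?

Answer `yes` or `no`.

Answer: no

Derivation:
Term: (((\d.(\e.((d e) e))) ((\f.(\g.(\h.(f (g h))))) (\b.(\c.b)))) p)
Found 2 beta redex(es).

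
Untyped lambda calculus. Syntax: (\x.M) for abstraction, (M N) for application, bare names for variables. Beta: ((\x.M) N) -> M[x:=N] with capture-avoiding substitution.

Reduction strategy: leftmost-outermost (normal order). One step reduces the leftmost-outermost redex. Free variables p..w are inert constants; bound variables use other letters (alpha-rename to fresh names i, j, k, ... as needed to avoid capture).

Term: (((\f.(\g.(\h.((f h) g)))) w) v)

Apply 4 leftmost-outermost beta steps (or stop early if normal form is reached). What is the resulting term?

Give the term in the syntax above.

Step 0: (((\f.(\g.(\h.((f h) g)))) w) v)
Step 1: ((\g.(\h.((w h) g))) v)
Step 2: (\h.((w h) v))
Step 3: (normal form reached)

Answer: (\h.((w h) v))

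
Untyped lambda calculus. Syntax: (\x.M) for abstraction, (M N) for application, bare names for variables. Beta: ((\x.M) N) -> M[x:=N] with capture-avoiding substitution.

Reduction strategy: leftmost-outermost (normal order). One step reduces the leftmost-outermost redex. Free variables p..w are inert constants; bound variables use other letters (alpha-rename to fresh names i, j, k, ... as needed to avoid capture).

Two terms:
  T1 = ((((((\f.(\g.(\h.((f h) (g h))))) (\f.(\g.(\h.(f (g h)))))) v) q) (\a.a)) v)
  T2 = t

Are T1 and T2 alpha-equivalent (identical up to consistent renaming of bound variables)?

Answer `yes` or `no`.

Answer: no

Derivation:
Term 1: ((((((\f.(\g.(\h.((f h) (g h))))) (\f.(\g.(\h.(f (g h)))))) v) q) (\a.a)) v)
Term 2: t
Alpha-equivalence: compare structure up to binder renaming.
Result: False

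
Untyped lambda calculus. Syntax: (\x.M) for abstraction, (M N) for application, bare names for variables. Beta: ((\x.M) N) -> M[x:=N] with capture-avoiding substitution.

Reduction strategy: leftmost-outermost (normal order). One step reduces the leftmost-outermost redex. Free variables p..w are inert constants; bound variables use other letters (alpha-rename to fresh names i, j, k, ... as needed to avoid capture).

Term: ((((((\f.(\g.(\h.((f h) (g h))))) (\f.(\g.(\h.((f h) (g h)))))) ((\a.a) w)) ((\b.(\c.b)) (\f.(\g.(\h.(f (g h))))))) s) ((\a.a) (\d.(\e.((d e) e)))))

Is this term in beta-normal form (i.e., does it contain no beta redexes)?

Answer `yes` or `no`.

Term: ((((((\f.(\g.(\h.((f h) (g h))))) (\f.(\g.(\h.((f h) (g h)))))) ((\a.a) w)) ((\b.(\c.b)) (\f.(\g.(\h.(f (g h))))))) s) ((\a.a) (\d.(\e.((d e) e)))))
Found 4 beta redex(es).

Answer: no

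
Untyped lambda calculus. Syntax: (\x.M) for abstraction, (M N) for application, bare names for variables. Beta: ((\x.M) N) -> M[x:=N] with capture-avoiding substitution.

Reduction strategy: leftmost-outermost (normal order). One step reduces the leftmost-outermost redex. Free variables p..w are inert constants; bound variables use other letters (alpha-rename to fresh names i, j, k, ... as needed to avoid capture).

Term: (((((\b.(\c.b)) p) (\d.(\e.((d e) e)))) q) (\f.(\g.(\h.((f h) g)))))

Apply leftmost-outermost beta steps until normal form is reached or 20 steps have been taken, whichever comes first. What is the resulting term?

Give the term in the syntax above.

Answer: ((p q) (\f.(\g.(\h.((f h) g)))))

Derivation:
Step 0: (((((\b.(\c.b)) p) (\d.(\e.((d e) e)))) q) (\f.(\g.(\h.((f h) g)))))
Step 1: ((((\c.p) (\d.(\e.((d e) e)))) q) (\f.(\g.(\h.((f h) g)))))
Step 2: ((p q) (\f.(\g.(\h.((f h) g)))))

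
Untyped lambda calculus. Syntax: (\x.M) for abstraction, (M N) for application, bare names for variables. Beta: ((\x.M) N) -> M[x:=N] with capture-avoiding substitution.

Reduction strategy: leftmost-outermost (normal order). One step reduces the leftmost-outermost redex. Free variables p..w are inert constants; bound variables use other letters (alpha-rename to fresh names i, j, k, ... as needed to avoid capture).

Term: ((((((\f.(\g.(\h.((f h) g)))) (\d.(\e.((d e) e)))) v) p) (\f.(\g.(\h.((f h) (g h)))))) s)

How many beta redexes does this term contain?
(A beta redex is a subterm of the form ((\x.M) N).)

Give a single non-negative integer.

Answer: 1

Derivation:
Term: ((((((\f.(\g.(\h.((f h) g)))) (\d.(\e.((d e) e)))) v) p) (\f.(\g.(\h.((f h) (g h)))))) s)
  Redex: ((\f.(\g.(\h.((f h) g)))) (\d.(\e.((d e) e))))
Total redexes: 1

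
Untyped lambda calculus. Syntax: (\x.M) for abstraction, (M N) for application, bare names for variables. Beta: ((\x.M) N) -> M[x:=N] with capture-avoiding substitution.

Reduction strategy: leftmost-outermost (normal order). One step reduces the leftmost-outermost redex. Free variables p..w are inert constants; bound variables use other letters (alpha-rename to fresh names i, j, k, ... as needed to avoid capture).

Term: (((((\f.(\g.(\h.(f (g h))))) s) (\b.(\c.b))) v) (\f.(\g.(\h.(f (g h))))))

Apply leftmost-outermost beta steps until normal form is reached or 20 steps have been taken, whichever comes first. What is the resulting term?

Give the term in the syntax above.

Step 0: (((((\f.(\g.(\h.(f (g h))))) s) (\b.(\c.b))) v) (\f.(\g.(\h.(f (g h))))))
Step 1: ((((\g.(\h.(s (g h)))) (\b.(\c.b))) v) (\f.(\g.(\h.(f (g h))))))
Step 2: (((\h.(s ((\b.(\c.b)) h))) v) (\f.(\g.(\h.(f (g h))))))
Step 3: ((s ((\b.(\c.b)) v)) (\f.(\g.(\h.(f (g h))))))
Step 4: ((s (\c.v)) (\f.(\g.(\h.(f (g h))))))

Answer: ((s (\c.v)) (\f.(\g.(\h.(f (g h))))))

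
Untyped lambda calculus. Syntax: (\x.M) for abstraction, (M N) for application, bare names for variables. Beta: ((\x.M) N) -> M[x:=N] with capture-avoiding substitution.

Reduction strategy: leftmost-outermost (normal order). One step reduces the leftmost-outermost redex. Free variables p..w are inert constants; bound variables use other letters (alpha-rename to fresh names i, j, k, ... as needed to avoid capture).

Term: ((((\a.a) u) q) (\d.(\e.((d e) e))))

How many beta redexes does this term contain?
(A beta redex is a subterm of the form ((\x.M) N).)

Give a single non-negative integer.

Term: ((((\a.a) u) q) (\d.(\e.((d e) e))))
  Redex: ((\a.a) u)
Total redexes: 1

Answer: 1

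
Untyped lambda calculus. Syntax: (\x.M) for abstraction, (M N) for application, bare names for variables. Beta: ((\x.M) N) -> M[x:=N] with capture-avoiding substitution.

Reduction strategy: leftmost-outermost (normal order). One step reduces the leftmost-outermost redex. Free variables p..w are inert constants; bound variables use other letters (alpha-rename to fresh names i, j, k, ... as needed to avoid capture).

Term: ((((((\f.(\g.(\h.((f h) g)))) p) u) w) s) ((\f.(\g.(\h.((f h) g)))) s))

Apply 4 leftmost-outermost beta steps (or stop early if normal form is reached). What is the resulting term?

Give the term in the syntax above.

Answer: ((((p w) u) s) (\g.(\h.((s h) g))))

Derivation:
Step 0: ((((((\f.(\g.(\h.((f h) g)))) p) u) w) s) ((\f.(\g.(\h.((f h) g)))) s))
Step 1: (((((\g.(\h.((p h) g))) u) w) s) ((\f.(\g.(\h.((f h) g)))) s))
Step 2: ((((\h.((p h) u)) w) s) ((\f.(\g.(\h.((f h) g)))) s))
Step 3: ((((p w) u) s) ((\f.(\g.(\h.((f h) g)))) s))
Step 4: ((((p w) u) s) (\g.(\h.((s h) g))))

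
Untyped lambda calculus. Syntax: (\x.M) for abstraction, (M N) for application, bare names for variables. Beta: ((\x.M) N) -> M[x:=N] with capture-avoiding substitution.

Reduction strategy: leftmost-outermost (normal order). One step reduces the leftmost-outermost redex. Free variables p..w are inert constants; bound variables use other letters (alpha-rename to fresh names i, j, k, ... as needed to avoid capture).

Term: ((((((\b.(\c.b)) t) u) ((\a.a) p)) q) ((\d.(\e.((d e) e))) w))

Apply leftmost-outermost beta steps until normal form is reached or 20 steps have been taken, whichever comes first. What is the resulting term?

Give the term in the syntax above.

Answer: (((t p) q) (\e.((w e) e)))

Derivation:
Step 0: ((((((\b.(\c.b)) t) u) ((\a.a) p)) q) ((\d.(\e.((d e) e))) w))
Step 1: (((((\c.t) u) ((\a.a) p)) q) ((\d.(\e.((d e) e))) w))
Step 2: (((t ((\a.a) p)) q) ((\d.(\e.((d e) e))) w))
Step 3: (((t p) q) ((\d.(\e.((d e) e))) w))
Step 4: (((t p) q) (\e.((w e) e)))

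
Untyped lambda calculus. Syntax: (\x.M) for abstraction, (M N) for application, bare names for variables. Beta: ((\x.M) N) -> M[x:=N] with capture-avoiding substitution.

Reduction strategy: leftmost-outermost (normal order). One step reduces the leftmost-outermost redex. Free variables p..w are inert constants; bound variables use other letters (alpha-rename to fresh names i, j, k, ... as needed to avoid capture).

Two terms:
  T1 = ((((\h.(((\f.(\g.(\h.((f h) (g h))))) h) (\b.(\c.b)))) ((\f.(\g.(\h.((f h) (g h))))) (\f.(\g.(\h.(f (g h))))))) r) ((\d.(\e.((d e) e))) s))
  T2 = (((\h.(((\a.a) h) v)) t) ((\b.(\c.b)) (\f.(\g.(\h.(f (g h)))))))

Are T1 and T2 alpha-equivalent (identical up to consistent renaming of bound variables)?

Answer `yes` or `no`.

Answer: no

Derivation:
Term 1: ((((\h.(((\f.(\g.(\h.((f h) (g h))))) h) (\b.(\c.b)))) ((\f.(\g.(\h.((f h) (g h))))) (\f.(\g.(\h.(f (g h))))))) r) ((\d.(\e.((d e) e))) s))
Term 2: (((\h.(((\a.a) h) v)) t) ((\b.(\c.b)) (\f.(\g.(\h.(f (g h)))))))
Alpha-equivalence: compare structure up to binder renaming.
Result: False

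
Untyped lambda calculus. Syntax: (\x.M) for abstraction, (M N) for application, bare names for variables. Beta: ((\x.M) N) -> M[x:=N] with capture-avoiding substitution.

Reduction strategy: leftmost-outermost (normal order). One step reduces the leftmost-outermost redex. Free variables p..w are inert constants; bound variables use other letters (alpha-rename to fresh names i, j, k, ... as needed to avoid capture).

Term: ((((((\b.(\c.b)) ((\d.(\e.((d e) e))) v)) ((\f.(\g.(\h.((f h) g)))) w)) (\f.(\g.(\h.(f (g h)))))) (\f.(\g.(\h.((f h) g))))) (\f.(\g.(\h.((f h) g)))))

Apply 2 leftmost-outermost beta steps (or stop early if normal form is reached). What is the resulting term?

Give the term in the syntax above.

Answer: (((((\d.(\e.((d e) e))) v) (\f.(\g.(\h.(f (g h)))))) (\f.(\g.(\h.((f h) g))))) (\f.(\g.(\h.((f h) g)))))

Derivation:
Step 0: ((((((\b.(\c.b)) ((\d.(\e.((d e) e))) v)) ((\f.(\g.(\h.((f h) g)))) w)) (\f.(\g.(\h.(f (g h)))))) (\f.(\g.(\h.((f h) g))))) (\f.(\g.(\h.((f h) g)))))
Step 1: (((((\c.((\d.(\e.((d e) e))) v)) ((\f.(\g.(\h.((f h) g)))) w)) (\f.(\g.(\h.(f (g h)))))) (\f.(\g.(\h.((f h) g))))) (\f.(\g.(\h.((f h) g)))))
Step 2: (((((\d.(\e.((d e) e))) v) (\f.(\g.(\h.(f (g h)))))) (\f.(\g.(\h.((f h) g))))) (\f.(\g.(\h.((f h) g)))))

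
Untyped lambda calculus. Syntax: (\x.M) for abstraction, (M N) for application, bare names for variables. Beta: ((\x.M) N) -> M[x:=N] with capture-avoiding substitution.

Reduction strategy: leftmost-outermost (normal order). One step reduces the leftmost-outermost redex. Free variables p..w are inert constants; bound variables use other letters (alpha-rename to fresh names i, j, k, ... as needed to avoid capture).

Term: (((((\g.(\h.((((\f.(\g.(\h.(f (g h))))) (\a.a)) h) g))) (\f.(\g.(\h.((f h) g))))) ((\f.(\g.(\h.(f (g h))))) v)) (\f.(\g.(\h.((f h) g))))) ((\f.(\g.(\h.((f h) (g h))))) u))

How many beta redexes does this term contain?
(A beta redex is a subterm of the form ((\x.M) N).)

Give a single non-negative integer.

Term: (((((\g.(\h.((((\f.(\g.(\h.(f (g h))))) (\a.a)) h) g))) (\f.(\g.(\h.((f h) g))))) ((\f.(\g.(\h.(f (g h))))) v)) (\f.(\g.(\h.((f h) g))))) ((\f.(\g.(\h.((f h) (g h))))) u))
  Redex: ((\g.(\h.((((\f.(\g.(\h.(f (g h))))) (\a.a)) h) g))) (\f.(\g.(\h.((f h) g)))))
  Redex: ((\f.(\g.(\h.(f (g h))))) (\a.a))
  Redex: ((\f.(\g.(\h.(f (g h))))) v)
  Redex: ((\f.(\g.(\h.((f h) (g h))))) u)
Total redexes: 4

Answer: 4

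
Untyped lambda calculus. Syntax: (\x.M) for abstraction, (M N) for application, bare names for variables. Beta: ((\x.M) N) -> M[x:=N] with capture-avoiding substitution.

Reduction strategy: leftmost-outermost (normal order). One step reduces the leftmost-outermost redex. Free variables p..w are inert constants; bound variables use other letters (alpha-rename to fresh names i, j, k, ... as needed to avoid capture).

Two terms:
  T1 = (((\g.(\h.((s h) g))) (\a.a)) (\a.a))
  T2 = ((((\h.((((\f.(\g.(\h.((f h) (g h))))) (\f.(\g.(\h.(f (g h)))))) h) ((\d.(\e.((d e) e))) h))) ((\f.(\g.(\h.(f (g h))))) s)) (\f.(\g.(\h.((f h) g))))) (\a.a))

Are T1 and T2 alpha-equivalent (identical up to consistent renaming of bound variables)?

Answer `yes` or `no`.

Term 1: (((\g.(\h.((s h) g))) (\a.a)) (\a.a))
Term 2: ((((\h.((((\f.(\g.(\h.((f h) (g h))))) (\f.(\g.(\h.(f (g h)))))) h) ((\d.(\e.((d e) e))) h))) ((\f.(\g.(\h.(f (g h))))) s)) (\f.(\g.(\h.((f h) g))))) (\a.a))
Alpha-equivalence: compare structure up to binder renaming.
Result: False

Answer: no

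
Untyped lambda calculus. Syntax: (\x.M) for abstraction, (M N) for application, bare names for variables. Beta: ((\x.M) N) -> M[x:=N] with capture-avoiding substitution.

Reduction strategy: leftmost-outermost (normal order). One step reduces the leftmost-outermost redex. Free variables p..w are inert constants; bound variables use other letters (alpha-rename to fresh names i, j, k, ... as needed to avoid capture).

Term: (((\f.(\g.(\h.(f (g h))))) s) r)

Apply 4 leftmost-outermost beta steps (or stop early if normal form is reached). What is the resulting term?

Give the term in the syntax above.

Answer: (\h.(s (r h)))

Derivation:
Step 0: (((\f.(\g.(\h.(f (g h))))) s) r)
Step 1: ((\g.(\h.(s (g h)))) r)
Step 2: (\h.(s (r h)))
Step 3: (normal form reached)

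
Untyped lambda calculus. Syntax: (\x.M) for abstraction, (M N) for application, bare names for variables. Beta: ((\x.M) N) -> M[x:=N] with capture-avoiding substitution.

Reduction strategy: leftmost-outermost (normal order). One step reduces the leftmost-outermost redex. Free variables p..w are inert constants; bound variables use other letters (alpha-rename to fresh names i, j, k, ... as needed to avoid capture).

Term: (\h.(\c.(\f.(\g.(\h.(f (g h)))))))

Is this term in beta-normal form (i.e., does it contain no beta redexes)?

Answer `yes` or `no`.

Term: (\h.(\c.(\f.(\g.(\h.(f (g h)))))))
No beta redexes found.

Answer: yes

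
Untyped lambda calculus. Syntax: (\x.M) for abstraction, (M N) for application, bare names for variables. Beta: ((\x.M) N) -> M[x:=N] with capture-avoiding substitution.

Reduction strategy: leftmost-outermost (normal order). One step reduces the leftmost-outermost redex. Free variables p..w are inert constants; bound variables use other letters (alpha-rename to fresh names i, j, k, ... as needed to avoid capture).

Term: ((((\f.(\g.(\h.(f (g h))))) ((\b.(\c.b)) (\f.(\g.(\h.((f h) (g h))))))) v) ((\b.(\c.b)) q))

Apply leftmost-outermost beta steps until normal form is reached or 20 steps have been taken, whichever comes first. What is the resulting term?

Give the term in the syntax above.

Step 0: ((((\f.(\g.(\h.(f (g h))))) ((\b.(\c.b)) (\f.(\g.(\h.((f h) (g h))))))) v) ((\b.(\c.b)) q))
Step 1: (((\g.(\h.(((\b.(\c.b)) (\f.(\g.(\h.((f h) (g h)))))) (g h)))) v) ((\b.(\c.b)) q))
Step 2: ((\h.(((\b.(\c.b)) (\f.(\g.(\h.((f h) (g h)))))) (v h))) ((\b.(\c.b)) q))
Step 3: (((\b.(\c.b)) (\f.(\g.(\h.((f h) (g h)))))) (v ((\b.(\c.b)) q)))
Step 4: ((\c.(\f.(\g.(\h.((f h) (g h)))))) (v ((\b.(\c.b)) q)))
Step 5: (\f.(\g.(\h.((f h) (g h)))))

Answer: (\f.(\g.(\h.((f h) (g h)))))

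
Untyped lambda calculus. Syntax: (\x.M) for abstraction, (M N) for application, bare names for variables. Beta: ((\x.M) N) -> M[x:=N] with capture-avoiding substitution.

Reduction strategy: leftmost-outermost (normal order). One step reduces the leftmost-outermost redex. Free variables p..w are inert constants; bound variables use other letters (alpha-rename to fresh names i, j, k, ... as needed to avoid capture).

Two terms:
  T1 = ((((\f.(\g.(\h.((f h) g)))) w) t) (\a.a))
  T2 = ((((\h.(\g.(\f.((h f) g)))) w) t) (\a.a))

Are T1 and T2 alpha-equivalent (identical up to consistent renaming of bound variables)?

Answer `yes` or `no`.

Term 1: ((((\f.(\g.(\h.((f h) g)))) w) t) (\a.a))
Term 2: ((((\h.(\g.(\f.((h f) g)))) w) t) (\a.a))
Alpha-equivalence: compare structure up to binder renaming.
Result: True

Answer: yes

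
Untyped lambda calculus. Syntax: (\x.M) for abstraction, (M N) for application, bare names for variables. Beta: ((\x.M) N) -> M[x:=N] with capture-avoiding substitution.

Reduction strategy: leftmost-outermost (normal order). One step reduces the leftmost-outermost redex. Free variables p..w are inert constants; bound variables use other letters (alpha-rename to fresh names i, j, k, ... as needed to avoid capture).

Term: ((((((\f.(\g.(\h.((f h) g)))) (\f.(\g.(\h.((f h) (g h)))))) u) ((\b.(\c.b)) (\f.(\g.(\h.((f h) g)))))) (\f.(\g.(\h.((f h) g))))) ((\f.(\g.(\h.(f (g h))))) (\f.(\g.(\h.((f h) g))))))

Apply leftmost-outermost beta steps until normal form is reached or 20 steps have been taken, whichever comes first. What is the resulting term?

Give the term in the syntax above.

Answer: (\h.(((u (\f.(\g.(\h.((f h) g))))) h) (\g.(\h.(\i.(\j.(((g h) j) i)))))))

Derivation:
Step 0: ((((((\f.(\g.(\h.((f h) g)))) (\f.(\g.(\h.((f h) (g h)))))) u) ((\b.(\c.b)) (\f.(\g.(\h.((f h) g)))))) (\f.(\g.(\h.((f h) g))))) ((\f.(\g.(\h.(f (g h))))) (\f.(\g.(\h.((f h) g))))))
Step 1: (((((\g.(\h.(((\f.(\g.(\h.((f h) (g h))))) h) g))) u) ((\b.(\c.b)) (\f.(\g.(\h.((f h) g)))))) (\f.(\g.(\h.((f h) g))))) ((\f.(\g.(\h.(f (g h))))) (\f.(\g.(\h.((f h) g))))))
Step 2: ((((\h.(((\f.(\g.(\h.((f h) (g h))))) h) u)) ((\b.(\c.b)) (\f.(\g.(\h.((f h) g)))))) (\f.(\g.(\h.((f h) g))))) ((\f.(\g.(\h.(f (g h))))) (\f.(\g.(\h.((f h) g))))))
Step 3: (((((\f.(\g.(\h.((f h) (g h))))) ((\b.(\c.b)) (\f.(\g.(\h.((f h) g)))))) u) (\f.(\g.(\h.((f h) g))))) ((\f.(\g.(\h.(f (g h))))) (\f.(\g.(\h.((f h) g))))))
Step 4: ((((\g.(\h.((((\b.(\c.b)) (\f.(\g.(\h.((f h) g))))) h) (g h)))) u) (\f.(\g.(\h.((f h) g))))) ((\f.(\g.(\h.(f (g h))))) (\f.(\g.(\h.((f h) g))))))
Step 5: (((\h.((((\b.(\c.b)) (\f.(\g.(\h.((f h) g))))) h) (u h))) (\f.(\g.(\h.((f h) g))))) ((\f.(\g.(\h.(f (g h))))) (\f.(\g.(\h.((f h) g))))))
Step 6: (((((\b.(\c.b)) (\f.(\g.(\h.((f h) g))))) (\f.(\g.(\h.((f h) g))))) (u (\f.(\g.(\h.((f h) g)))))) ((\f.(\g.(\h.(f (g h))))) (\f.(\g.(\h.((f h) g))))))
Step 7: ((((\c.(\f.(\g.(\h.((f h) g))))) (\f.(\g.(\h.((f h) g))))) (u (\f.(\g.(\h.((f h) g)))))) ((\f.(\g.(\h.(f (g h))))) (\f.(\g.(\h.((f h) g))))))
Step 8: (((\f.(\g.(\h.((f h) g)))) (u (\f.(\g.(\h.((f h) g)))))) ((\f.(\g.(\h.(f (g h))))) (\f.(\g.(\h.((f h) g))))))
Step 9: ((\g.(\h.(((u (\f.(\g.(\h.((f h) g))))) h) g))) ((\f.(\g.(\h.(f (g h))))) (\f.(\g.(\h.((f h) g))))))
Step 10: (\h.(((u (\f.(\g.(\h.((f h) g))))) h) ((\f.(\g.(\h.(f (g h))))) (\f.(\g.(\h.((f h) g)))))))
Step 11: (\h.(((u (\f.(\g.(\h.((f h) g))))) h) (\g.(\h.((\f.(\g.(\h.((f h) g)))) (g h))))))
Step 12: (\h.(((u (\f.(\g.(\h.((f h) g))))) h) (\g.(\h.(\i.(\j.(((g h) j) i)))))))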